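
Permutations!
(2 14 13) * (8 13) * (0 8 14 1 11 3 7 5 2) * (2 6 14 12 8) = [2, 11, 1, 7, 4, 6, 14, 5, 13, 9, 10, 3, 8, 0, 12] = (0 2 1 11 3 7 5 6 14 12 8 13)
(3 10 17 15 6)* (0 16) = (0 16)(3 10 17 15 6) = [16, 1, 2, 10, 4, 5, 3, 7, 8, 9, 17, 11, 12, 13, 14, 6, 0, 15]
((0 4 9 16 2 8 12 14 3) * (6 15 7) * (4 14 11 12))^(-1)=(0 3 14)(2 16 9 4 8)(6 7 15)(11 12)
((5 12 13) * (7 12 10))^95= (13)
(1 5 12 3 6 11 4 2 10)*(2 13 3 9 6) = (1 5 12 9 6 11 4 13 3 2 10) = [0, 5, 10, 2, 13, 12, 11, 7, 8, 6, 1, 4, 9, 3]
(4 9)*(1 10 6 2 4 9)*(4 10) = (1 4)(2 10 6) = [0, 4, 10, 3, 1, 5, 2, 7, 8, 9, 6]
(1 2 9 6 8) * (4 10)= (1 2 9 6 8)(4 10)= [0, 2, 9, 3, 10, 5, 8, 7, 1, 6, 4]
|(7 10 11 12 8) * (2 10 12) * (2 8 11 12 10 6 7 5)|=|(2 6 7 10 12 11 8 5)|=8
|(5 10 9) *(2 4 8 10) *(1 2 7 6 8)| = |(1 2 4)(5 7 6 8 10 9)| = 6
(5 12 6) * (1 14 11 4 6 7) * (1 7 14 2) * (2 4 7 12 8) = (1 4 6 5 8 2)(7 12 14 11) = [0, 4, 1, 3, 6, 8, 5, 12, 2, 9, 10, 7, 14, 13, 11]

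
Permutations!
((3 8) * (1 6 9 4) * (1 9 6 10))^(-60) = ((1 10)(3 8)(4 9))^(-60) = (10)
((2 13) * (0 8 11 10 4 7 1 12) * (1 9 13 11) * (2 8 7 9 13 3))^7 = (0 7 13 8 1 12)(2 11 10 4 9 3)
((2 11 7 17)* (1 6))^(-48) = ((1 6)(2 11 7 17))^(-48) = (17)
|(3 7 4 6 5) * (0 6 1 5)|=10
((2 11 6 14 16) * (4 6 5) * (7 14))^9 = (2 11 5 4 6 7 14 16)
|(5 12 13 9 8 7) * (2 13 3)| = 8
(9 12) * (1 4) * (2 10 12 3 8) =(1 4)(2 10 12 9 3 8) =[0, 4, 10, 8, 1, 5, 6, 7, 2, 3, 12, 11, 9]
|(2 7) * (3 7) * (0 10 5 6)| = 12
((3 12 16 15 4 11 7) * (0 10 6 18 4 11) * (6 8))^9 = ((0 10 8 6 18 4)(3 12 16 15 11 7))^9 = (0 6)(3 15)(4 8)(7 16)(10 18)(11 12)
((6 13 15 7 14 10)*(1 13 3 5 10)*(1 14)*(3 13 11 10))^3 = (1 6 7 10 15 11 13)(3 5)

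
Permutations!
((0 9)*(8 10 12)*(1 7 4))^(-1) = (0 9)(1 4 7)(8 12 10)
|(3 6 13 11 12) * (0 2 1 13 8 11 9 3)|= 10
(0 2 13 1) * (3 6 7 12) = (0 2 13 1)(3 6 7 12) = [2, 0, 13, 6, 4, 5, 7, 12, 8, 9, 10, 11, 3, 1]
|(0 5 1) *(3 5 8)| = 5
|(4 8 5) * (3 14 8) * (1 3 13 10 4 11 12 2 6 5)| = 60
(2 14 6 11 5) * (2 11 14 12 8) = [0, 1, 12, 3, 4, 11, 14, 7, 2, 9, 10, 5, 8, 13, 6] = (2 12 8)(5 11)(6 14)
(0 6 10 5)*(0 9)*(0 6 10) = [10, 1, 2, 3, 4, 9, 0, 7, 8, 6, 5] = (0 10 5 9 6)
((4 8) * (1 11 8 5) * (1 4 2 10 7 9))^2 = (1 8 10 9 11 2 7)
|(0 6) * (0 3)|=|(0 6 3)|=3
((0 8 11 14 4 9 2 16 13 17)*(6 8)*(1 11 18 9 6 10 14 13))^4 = (0 6 2 13 14 18 1)(4 9 11 10 8 16 17)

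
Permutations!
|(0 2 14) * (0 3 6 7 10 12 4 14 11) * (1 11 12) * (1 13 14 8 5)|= |(0 2 12 4 8 5 1 11)(3 6 7 10 13 14)|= 24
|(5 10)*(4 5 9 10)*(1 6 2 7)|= |(1 6 2 7)(4 5)(9 10)|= 4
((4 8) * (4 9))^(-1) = ((4 8 9))^(-1) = (4 9 8)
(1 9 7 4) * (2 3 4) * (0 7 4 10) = [7, 9, 3, 10, 1, 5, 6, 2, 8, 4, 0] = (0 7 2 3 10)(1 9 4)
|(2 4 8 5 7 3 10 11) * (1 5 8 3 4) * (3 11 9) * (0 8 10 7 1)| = 18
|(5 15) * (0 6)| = 2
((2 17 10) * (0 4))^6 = (17)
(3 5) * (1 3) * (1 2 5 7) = [0, 3, 5, 7, 4, 2, 6, 1] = (1 3 7)(2 5)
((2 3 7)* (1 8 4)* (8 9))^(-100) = ((1 9 8 4)(2 3 7))^(-100) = (9)(2 7 3)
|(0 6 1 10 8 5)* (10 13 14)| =|(0 6 1 13 14 10 8 5)| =8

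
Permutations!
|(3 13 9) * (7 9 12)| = |(3 13 12 7 9)| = 5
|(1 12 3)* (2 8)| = 6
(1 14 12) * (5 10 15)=(1 14 12)(5 10 15)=[0, 14, 2, 3, 4, 10, 6, 7, 8, 9, 15, 11, 1, 13, 12, 5]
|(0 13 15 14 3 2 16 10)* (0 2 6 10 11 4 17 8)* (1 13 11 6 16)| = |(0 11 4 17 8)(1 13 15 14 3 16 6 10 2)| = 45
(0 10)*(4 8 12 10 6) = [6, 1, 2, 3, 8, 5, 4, 7, 12, 9, 0, 11, 10] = (0 6 4 8 12 10)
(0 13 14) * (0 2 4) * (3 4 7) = (0 13 14 2 7 3 4) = [13, 1, 7, 4, 0, 5, 6, 3, 8, 9, 10, 11, 12, 14, 2]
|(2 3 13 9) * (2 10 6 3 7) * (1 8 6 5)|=8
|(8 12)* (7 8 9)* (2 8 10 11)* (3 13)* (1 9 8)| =6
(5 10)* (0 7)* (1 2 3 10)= (0 7)(1 2 3 10 5)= [7, 2, 3, 10, 4, 1, 6, 0, 8, 9, 5]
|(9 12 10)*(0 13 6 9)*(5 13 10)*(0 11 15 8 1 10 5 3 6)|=|(0 5 13)(1 10 11 15 8)(3 6 9 12)|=60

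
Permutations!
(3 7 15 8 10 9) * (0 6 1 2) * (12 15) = [6, 2, 0, 7, 4, 5, 1, 12, 10, 3, 9, 11, 15, 13, 14, 8] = (0 6 1 2)(3 7 12 15 8 10 9)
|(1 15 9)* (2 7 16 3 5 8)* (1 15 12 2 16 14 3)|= |(1 12 2 7 14 3 5 8 16)(9 15)|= 18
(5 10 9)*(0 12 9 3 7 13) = (0 12 9 5 10 3 7 13) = [12, 1, 2, 7, 4, 10, 6, 13, 8, 5, 3, 11, 9, 0]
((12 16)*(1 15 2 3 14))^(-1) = (1 14 3 2 15)(12 16)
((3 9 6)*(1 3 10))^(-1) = ((1 3 9 6 10))^(-1) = (1 10 6 9 3)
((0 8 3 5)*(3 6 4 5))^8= (0 4 8 5 6)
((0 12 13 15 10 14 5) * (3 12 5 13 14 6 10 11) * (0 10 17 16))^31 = (0 5 10 6 17 16)(3 12 14 13 15 11) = ((0 5 10 6 17 16)(3 12 14 13 15 11))^31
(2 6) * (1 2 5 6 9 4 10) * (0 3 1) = (0 3 1 2 9 4 10)(5 6) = [3, 2, 9, 1, 10, 6, 5, 7, 8, 4, 0]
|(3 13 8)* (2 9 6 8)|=|(2 9 6 8 3 13)|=6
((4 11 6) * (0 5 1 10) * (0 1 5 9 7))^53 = ((0 9 7)(1 10)(4 11 6))^53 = (0 7 9)(1 10)(4 6 11)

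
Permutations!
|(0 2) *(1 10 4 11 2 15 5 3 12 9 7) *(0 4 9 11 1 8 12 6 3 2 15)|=|(1 10 9 7 8 12 11 15 5 2 4)(3 6)|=22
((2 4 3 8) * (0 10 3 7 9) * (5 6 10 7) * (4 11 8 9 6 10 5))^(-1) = ((0 7 6 5 10 3 9)(2 11 8))^(-1) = (0 9 3 10 5 6 7)(2 8 11)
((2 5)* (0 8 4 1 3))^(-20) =(8)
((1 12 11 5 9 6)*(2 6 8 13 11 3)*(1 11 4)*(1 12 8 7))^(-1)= ((1 8 13 4 12 3 2 6 11 5 9 7))^(-1)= (1 7 9 5 11 6 2 3 12 4 13 8)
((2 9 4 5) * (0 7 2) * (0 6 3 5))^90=(9)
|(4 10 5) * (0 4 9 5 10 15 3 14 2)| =6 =|(0 4 15 3 14 2)(5 9)|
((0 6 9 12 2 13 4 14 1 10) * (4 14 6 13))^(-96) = ((0 13 14 1 10)(2 4 6 9 12))^(-96) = (0 10 1 14 13)(2 12 9 6 4)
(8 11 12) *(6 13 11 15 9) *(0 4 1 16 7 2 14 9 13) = (0 4 1 16 7 2 14 9 6)(8 15 13 11 12) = [4, 16, 14, 3, 1, 5, 0, 2, 15, 6, 10, 12, 8, 11, 9, 13, 7]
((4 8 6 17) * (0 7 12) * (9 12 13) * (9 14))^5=((0 7 13 14 9 12)(4 8 6 17))^5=(0 12 9 14 13 7)(4 8 6 17)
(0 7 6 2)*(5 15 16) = (0 7 6 2)(5 15 16) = [7, 1, 0, 3, 4, 15, 2, 6, 8, 9, 10, 11, 12, 13, 14, 16, 5]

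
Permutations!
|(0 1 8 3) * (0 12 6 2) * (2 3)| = 12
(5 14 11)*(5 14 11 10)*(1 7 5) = (1 7 5 11 14 10) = [0, 7, 2, 3, 4, 11, 6, 5, 8, 9, 1, 14, 12, 13, 10]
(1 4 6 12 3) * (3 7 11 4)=(1 3)(4 6 12 7 11)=[0, 3, 2, 1, 6, 5, 12, 11, 8, 9, 10, 4, 7]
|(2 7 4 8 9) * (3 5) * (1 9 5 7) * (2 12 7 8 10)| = |(1 9 12 7 4 10 2)(3 8 5)| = 21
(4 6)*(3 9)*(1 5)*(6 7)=(1 5)(3 9)(4 7 6)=[0, 5, 2, 9, 7, 1, 4, 6, 8, 3]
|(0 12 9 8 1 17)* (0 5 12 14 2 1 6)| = |(0 14 2 1 17 5 12 9 8 6)| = 10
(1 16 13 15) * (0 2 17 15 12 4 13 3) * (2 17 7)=(0 17 15 1 16 3)(2 7)(4 13 12)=[17, 16, 7, 0, 13, 5, 6, 2, 8, 9, 10, 11, 4, 12, 14, 1, 3, 15]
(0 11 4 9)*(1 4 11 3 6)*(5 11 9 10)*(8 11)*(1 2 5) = (0 3 6 2 5 8 11 9)(1 4 10) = [3, 4, 5, 6, 10, 8, 2, 7, 11, 0, 1, 9]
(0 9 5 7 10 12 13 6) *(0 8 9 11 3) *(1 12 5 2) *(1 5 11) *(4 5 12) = (0 1 4 5 7 10 11 3)(2 12 13 6 8 9) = [1, 4, 12, 0, 5, 7, 8, 10, 9, 2, 11, 3, 13, 6]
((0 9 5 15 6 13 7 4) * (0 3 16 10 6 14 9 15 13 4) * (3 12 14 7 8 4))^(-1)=((0 15 7)(3 16 10 6)(4 12 14 9 5 13 8))^(-1)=(0 7 15)(3 6 10 16)(4 8 13 5 9 14 12)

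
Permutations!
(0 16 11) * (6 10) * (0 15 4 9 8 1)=(0 16 11 15 4 9 8 1)(6 10)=[16, 0, 2, 3, 9, 5, 10, 7, 1, 8, 6, 15, 12, 13, 14, 4, 11]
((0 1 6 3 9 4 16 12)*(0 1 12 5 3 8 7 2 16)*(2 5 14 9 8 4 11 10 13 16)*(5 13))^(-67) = ((0 12 1 6 4)(3 8 7 13 16 14 9 11 10 5))^(-67) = (0 6 12 4 1)(3 13 9 5 7 14 10 8 16 11)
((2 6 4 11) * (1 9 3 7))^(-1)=((1 9 3 7)(2 6 4 11))^(-1)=(1 7 3 9)(2 11 4 6)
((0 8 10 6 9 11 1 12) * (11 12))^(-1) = ((0 8 10 6 9 12)(1 11))^(-1) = (0 12 9 6 10 8)(1 11)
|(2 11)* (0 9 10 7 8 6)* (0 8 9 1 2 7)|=|(0 1 2 11 7 9 10)(6 8)|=14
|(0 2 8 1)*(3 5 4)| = |(0 2 8 1)(3 5 4)| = 12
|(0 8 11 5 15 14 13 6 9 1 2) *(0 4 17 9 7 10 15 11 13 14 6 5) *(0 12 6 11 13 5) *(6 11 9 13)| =26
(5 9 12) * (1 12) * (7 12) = (1 7 12 5 9) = [0, 7, 2, 3, 4, 9, 6, 12, 8, 1, 10, 11, 5]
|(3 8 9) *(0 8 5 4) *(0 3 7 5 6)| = 8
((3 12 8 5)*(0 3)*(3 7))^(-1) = (0 5 8 12 3 7)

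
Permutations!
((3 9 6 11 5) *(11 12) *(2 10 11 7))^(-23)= (2 3 7 5 12 11 6 10 9)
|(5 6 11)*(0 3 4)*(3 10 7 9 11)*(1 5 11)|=9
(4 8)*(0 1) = (0 1)(4 8) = [1, 0, 2, 3, 8, 5, 6, 7, 4]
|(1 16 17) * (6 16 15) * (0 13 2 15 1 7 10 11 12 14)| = 12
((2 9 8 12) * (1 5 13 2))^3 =((1 5 13 2 9 8 12))^3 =(1 2 12 13 8 5 9)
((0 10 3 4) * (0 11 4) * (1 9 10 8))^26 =((0 8 1 9 10 3)(4 11))^26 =(11)(0 1 10)(3 8 9)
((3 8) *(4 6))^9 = ((3 8)(4 6))^9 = (3 8)(4 6)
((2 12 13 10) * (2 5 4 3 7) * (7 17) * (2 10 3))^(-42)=(2 3 10)(4 13 7)(5 12 17)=((2 12 13 3 17 7 10 5 4))^(-42)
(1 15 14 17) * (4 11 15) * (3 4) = (1 3 4 11 15 14 17) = [0, 3, 2, 4, 11, 5, 6, 7, 8, 9, 10, 15, 12, 13, 17, 14, 16, 1]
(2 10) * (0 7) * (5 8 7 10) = (0 10 2 5 8 7) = [10, 1, 5, 3, 4, 8, 6, 0, 7, 9, 2]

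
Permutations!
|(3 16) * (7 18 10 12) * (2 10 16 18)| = 12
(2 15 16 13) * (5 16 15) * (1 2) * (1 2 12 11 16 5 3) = (1 12 11 16 13 2 3) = [0, 12, 3, 1, 4, 5, 6, 7, 8, 9, 10, 16, 11, 2, 14, 15, 13]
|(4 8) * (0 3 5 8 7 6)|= |(0 3 5 8 4 7 6)|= 7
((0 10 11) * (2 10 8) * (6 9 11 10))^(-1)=((0 8 2 6 9 11))^(-1)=(0 11 9 6 2 8)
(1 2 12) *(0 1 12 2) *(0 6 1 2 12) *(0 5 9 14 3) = [2, 6, 12, 0, 4, 9, 1, 7, 8, 14, 10, 11, 5, 13, 3] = (0 2 12 5 9 14 3)(1 6)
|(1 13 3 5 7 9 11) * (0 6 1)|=9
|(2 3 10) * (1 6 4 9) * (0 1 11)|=|(0 1 6 4 9 11)(2 3 10)|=6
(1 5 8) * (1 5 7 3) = [0, 7, 2, 1, 4, 8, 6, 3, 5] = (1 7 3)(5 8)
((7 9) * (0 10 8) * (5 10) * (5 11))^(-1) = ((0 11 5 10 8)(7 9))^(-1) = (0 8 10 5 11)(7 9)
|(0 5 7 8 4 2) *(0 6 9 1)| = 9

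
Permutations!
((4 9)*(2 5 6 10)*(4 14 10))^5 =((2 5 6 4 9 14 10))^5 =(2 14 4 5 10 9 6)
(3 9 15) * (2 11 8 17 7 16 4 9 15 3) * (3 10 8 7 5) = (2 11 7 16 4 9 10 8 17 5 3 15) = [0, 1, 11, 15, 9, 3, 6, 16, 17, 10, 8, 7, 12, 13, 14, 2, 4, 5]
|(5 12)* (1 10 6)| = 6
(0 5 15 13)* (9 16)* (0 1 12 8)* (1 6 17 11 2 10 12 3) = (0 5 15 13 6 17 11 2 10 12 8)(1 3)(9 16) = [5, 3, 10, 1, 4, 15, 17, 7, 0, 16, 12, 2, 8, 6, 14, 13, 9, 11]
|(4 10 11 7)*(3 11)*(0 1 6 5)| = 20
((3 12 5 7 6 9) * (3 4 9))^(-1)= ((3 12 5 7 6)(4 9))^(-1)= (3 6 7 5 12)(4 9)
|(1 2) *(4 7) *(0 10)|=2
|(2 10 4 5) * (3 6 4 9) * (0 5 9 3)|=8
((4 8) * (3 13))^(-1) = (3 13)(4 8)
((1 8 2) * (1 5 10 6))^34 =((1 8 2 5 10 6))^34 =(1 10 2)(5 8 6)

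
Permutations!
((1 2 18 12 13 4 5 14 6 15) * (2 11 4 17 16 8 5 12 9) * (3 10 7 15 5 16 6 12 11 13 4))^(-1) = (1 15 7 10 3 11 4 12 14 5 6 17 13)(2 9 18)(8 16)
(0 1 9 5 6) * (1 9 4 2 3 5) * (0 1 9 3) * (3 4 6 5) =(9)(0 4 2)(1 6) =[4, 6, 0, 3, 2, 5, 1, 7, 8, 9]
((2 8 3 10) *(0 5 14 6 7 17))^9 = (0 6)(2 8 3 10)(5 7)(14 17)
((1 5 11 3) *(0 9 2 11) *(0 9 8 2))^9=(0 8 2 11 3 1 5 9)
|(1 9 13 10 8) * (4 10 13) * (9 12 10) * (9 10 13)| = |(1 12 13 9 4 10 8)| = 7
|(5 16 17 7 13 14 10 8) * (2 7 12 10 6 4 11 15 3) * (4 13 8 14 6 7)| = |(2 4 11 15 3)(5 16 17 12 10 14 7 8)(6 13)| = 40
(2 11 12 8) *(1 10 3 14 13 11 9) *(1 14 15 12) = (1 10 3 15 12 8 2 9 14 13 11) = [0, 10, 9, 15, 4, 5, 6, 7, 2, 14, 3, 1, 8, 11, 13, 12]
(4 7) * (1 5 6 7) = (1 5 6 7 4) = [0, 5, 2, 3, 1, 6, 7, 4]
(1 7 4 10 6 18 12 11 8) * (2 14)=(1 7 4 10 6 18 12 11 8)(2 14)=[0, 7, 14, 3, 10, 5, 18, 4, 1, 9, 6, 8, 11, 13, 2, 15, 16, 17, 12]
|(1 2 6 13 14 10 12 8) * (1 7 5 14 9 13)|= 6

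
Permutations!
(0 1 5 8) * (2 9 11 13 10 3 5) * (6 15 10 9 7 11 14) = (0 1 2 7 11 13 9 14 6 15 10 3 5 8) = [1, 2, 7, 5, 4, 8, 15, 11, 0, 14, 3, 13, 12, 9, 6, 10]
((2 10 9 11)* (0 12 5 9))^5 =(0 2 9 12 10 11 5)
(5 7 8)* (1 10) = [0, 10, 2, 3, 4, 7, 6, 8, 5, 9, 1] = (1 10)(5 7 8)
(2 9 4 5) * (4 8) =(2 9 8 4 5) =[0, 1, 9, 3, 5, 2, 6, 7, 4, 8]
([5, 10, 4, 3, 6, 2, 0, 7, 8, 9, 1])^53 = [4, 10, 0, 3, 5, 6, 2, 7, 8, 9, 1]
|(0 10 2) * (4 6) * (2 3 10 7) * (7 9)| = |(0 9 7 2)(3 10)(4 6)| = 4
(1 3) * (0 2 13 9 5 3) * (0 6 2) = (1 6 2 13 9 5 3) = [0, 6, 13, 1, 4, 3, 2, 7, 8, 5, 10, 11, 12, 9]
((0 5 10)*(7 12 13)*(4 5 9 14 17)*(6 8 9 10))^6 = ((0 10)(4 5 6 8 9 14 17)(7 12 13))^6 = (4 17 14 9 8 6 5)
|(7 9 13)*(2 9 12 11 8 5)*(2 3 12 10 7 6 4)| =|(2 9 13 6 4)(3 12 11 8 5)(7 10)| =10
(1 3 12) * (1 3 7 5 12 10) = [0, 7, 2, 10, 4, 12, 6, 5, 8, 9, 1, 11, 3] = (1 7 5 12 3 10)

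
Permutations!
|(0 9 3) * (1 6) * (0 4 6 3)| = 4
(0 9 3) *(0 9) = (3 9) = [0, 1, 2, 9, 4, 5, 6, 7, 8, 3]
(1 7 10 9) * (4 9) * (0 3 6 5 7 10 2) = [3, 10, 0, 6, 9, 7, 5, 2, 8, 1, 4] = (0 3 6 5 7 2)(1 10 4 9)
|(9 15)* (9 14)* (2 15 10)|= |(2 15 14 9 10)|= 5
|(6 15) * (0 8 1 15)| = 5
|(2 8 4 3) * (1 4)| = 5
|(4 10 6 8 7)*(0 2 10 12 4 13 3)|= 8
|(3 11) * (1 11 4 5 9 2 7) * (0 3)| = 9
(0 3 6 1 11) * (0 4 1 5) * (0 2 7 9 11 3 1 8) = [1, 3, 7, 6, 8, 2, 5, 9, 0, 11, 10, 4] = (0 1 3 6 5 2 7 9 11 4 8)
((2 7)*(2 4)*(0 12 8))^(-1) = (0 8 12)(2 4 7)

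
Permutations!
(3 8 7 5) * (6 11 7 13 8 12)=[0, 1, 2, 12, 4, 3, 11, 5, 13, 9, 10, 7, 6, 8]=(3 12 6 11 7 5)(8 13)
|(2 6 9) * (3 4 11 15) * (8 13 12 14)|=12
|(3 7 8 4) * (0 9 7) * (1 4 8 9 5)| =10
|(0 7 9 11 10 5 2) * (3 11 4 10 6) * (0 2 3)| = |(0 7 9 4 10 5 3 11 6)| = 9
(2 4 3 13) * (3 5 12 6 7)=(2 4 5 12 6 7 3 13)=[0, 1, 4, 13, 5, 12, 7, 3, 8, 9, 10, 11, 6, 2]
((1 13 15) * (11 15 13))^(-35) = ((1 11 15))^(-35) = (1 11 15)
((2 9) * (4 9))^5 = (2 9 4)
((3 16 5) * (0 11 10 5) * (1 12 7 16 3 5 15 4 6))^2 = (0 10 4 1 7)(6 12 16 11 15)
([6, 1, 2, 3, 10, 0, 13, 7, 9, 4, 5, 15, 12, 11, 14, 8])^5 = [8, 1, 2, 3, 13, 15, 9, 7, 0, 6, 11, 10, 12, 4, 14, 5]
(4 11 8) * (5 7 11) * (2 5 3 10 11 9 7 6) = (2 5 6)(3 10 11 8 4)(7 9) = [0, 1, 5, 10, 3, 6, 2, 9, 4, 7, 11, 8]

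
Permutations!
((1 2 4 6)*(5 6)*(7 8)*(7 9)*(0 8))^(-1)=(0 7 9 8)(1 6 5 4 2)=((0 8 9 7)(1 2 4 5 6))^(-1)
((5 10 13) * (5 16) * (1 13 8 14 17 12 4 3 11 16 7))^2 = ((1 13 7)(3 11 16 5 10 8 14 17 12 4))^2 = (1 7 13)(3 16 10 14 12)(4 11 5 8 17)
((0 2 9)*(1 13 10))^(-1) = (0 9 2)(1 10 13)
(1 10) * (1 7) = (1 10 7) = [0, 10, 2, 3, 4, 5, 6, 1, 8, 9, 7]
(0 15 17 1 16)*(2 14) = [15, 16, 14, 3, 4, 5, 6, 7, 8, 9, 10, 11, 12, 13, 2, 17, 0, 1] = (0 15 17 1 16)(2 14)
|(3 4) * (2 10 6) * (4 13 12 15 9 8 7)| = 24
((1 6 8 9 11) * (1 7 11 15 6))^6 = (6 9)(8 15)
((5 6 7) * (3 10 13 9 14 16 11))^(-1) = ((3 10 13 9 14 16 11)(5 6 7))^(-1) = (3 11 16 14 9 13 10)(5 7 6)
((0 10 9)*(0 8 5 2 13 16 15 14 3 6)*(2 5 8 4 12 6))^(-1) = ((0 10 9 4 12 6)(2 13 16 15 14 3))^(-1) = (0 6 12 4 9 10)(2 3 14 15 16 13)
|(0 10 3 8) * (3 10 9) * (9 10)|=5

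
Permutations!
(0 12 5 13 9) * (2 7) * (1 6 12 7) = [7, 6, 1, 3, 4, 13, 12, 2, 8, 0, 10, 11, 5, 9] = (0 7 2 1 6 12 5 13 9)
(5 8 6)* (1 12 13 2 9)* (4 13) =(1 12 4 13 2 9)(5 8 6) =[0, 12, 9, 3, 13, 8, 5, 7, 6, 1, 10, 11, 4, 2]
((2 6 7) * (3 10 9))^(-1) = ((2 6 7)(3 10 9))^(-1) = (2 7 6)(3 9 10)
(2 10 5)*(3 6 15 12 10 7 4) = (2 7 4 3 6 15 12 10 5) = [0, 1, 7, 6, 3, 2, 15, 4, 8, 9, 5, 11, 10, 13, 14, 12]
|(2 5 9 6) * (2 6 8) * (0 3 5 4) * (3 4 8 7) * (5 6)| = |(0 4)(2 8)(3 6 5 9 7)| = 10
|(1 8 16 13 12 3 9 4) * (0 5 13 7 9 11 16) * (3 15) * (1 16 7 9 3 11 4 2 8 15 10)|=|(0 5 13 12 10 1 15 11 7 3 4 16 9 2 8)|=15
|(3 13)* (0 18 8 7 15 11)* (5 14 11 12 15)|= 14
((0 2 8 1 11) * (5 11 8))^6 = (0 5)(2 11)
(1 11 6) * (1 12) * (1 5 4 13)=(1 11 6 12 5 4 13)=[0, 11, 2, 3, 13, 4, 12, 7, 8, 9, 10, 6, 5, 1]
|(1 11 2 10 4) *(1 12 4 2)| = 2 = |(1 11)(2 10)(4 12)|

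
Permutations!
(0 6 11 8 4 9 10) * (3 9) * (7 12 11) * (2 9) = (0 6 7 12 11 8 4 3 2 9 10) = [6, 1, 9, 2, 3, 5, 7, 12, 4, 10, 0, 8, 11]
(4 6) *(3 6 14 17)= (3 6 4 14 17)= [0, 1, 2, 6, 14, 5, 4, 7, 8, 9, 10, 11, 12, 13, 17, 15, 16, 3]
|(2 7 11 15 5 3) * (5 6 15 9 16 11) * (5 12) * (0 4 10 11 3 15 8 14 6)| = |(0 4 10 11 9 16 3 2 7 12 5 15)(6 8 14)| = 12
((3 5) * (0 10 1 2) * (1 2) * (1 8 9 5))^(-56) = ((0 10 2)(1 8 9 5 3))^(-56) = (0 10 2)(1 3 5 9 8)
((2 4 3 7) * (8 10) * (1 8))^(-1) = (1 10 8)(2 7 3 4)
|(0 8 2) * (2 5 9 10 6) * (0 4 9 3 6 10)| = 8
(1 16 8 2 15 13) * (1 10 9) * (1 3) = (1 16 8 2 15 13 10 9 3) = [0, 16, 15, 1, 4, 5, 6, 7, 2, 3, 9, 11, 12, 10, 14, 13, 8]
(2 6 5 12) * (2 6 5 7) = (2 5 12 6 7) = [0, 1, 5, 3, 4, 12, 7, 2, 8, 9, 10, 11, 6]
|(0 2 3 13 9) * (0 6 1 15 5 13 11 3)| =6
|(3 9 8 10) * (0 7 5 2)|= 4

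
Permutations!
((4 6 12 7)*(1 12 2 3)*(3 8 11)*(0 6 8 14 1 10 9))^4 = ((0 6 2 14 1 12 7 4 8 11 3 10 9))^4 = (0 1 8 9 14 4 10 2 7 3 6 12 11)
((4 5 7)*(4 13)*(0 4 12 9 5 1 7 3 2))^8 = ((0 4 1 7 13 12 9 5 3 2))^8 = (0 3 9 13 1)(2 5 12 7 4)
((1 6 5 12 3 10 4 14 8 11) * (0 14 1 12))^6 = (0 10 14 4 8 1 11 6 12 5 3)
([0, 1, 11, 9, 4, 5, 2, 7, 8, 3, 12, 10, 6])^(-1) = (2 6 12 10 11)(3 9)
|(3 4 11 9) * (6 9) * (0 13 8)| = 15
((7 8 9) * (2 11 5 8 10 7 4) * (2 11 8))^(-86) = (2 11 9)(4 8 5)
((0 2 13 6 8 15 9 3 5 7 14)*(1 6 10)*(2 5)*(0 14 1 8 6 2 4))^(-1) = (0 4 3 9 15 8 10 13 2 1 7 5)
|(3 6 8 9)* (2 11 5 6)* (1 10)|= 14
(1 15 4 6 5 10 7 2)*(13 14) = (1 15 4 6 5 10 7 2)(13 14) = [0, 15, 1, 3, 6, 10, 5, 2, 8, 9, 7, 11, 12, 14, 13, 4]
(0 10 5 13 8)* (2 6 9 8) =(0 10 5 13 2 6 9 8) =[10, 1, 6, 3, 4, 13, 9, 7, 0, 8, 5, 11, 12, 2]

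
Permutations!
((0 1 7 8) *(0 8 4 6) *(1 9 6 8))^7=((0 9 6)(1 7 4 8))^7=(0 9 6)(1 8 4 7)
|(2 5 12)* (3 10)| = 6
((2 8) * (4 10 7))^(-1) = (2 8)(4 7 10)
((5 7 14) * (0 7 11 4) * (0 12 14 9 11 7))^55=(4 11 9 7 5 14 12)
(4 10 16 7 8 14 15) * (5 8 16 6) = (4 10 6 5 8 14 15)(7 16) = [0, 1, 2, 3, 10, 8, 5, 16, 14, 9, 6, 11, 12, 13, 15, 4, 7]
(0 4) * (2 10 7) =(0 4)(2 10 7) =[4, 1, 10, 3, 0, 5, 6, 2, 8, 9, 7]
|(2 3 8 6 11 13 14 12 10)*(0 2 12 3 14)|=|(0 2 14 3 8 6 11 13)(10 12)|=8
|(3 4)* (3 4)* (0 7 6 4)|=4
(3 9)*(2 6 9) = (2 6 9 3) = [0, 1, 6, 2, 4, 5, 9, 7, 8, 3]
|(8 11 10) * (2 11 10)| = 2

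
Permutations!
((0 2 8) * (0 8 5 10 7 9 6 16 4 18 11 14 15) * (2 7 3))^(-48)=(0 9 16 18 14)(4 11 15 7 6)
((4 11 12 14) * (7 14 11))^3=(14)(11 12)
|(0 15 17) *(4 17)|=|(0 15 4 17)|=4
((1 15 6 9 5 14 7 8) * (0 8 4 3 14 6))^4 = (15)(5 6 9)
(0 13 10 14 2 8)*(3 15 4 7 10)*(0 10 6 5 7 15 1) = [13, 0, 8, 1, 15, 7, 5, 6, 10, 9, 14, 11, 12, 3, 2, 4] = (0 13 3 1)(2 8 10 14)(4 15)(5 7 6)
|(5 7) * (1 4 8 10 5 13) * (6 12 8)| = 9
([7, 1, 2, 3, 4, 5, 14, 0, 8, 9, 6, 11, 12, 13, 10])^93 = [7, 1, 2, 3, 4, 5, 6, 0, 8, 9, 10, 11, 12, 13, 14]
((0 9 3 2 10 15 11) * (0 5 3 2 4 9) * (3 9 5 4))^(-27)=(2 10 15 11 4 5 9)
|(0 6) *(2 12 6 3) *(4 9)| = |(0 3 2 12 6)(4 9)| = 10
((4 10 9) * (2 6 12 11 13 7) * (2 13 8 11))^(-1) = (2 12 6)(4 9 10)(7 13)(8 11)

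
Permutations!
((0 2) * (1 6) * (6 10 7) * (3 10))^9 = (0 2)(1 6 7 10 3)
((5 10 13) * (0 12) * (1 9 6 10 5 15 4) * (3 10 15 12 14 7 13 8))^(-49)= (0 14 7 13 12)(1 9 6 15 4)(3 8 10)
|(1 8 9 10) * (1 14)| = |(1 8 9 10 14)| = 5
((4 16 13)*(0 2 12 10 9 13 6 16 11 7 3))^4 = (16)(0 9 7 12 4)(2 13 3 10 11)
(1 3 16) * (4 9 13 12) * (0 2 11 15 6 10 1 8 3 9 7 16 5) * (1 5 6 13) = (0 2 11 15 13 12 4 7 16 8 3 6 10 5)(1 9) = [2, 9, 11, 6, 7, 0, 10, 16, 3, 1, 5, 15, 4, 12, 14, 13, 8]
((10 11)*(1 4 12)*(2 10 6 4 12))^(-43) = ((1 12)(2 10 11 6 4))^(-43) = (1 12)(2 11 4 10 6)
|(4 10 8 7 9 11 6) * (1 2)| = |(1 2)(4 10 8 7 9 11 6)| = 14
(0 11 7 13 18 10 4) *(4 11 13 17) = (0 13 18 10 11 7 17 4) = [13, 1, 2, 3, 0, 5, 6, 17, 8, 9, 11, 7, 12, 18, 14, 15, 16, 4, 10]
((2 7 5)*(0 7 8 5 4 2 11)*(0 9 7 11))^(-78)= ((0 11 9 7 4 2 8 5))^(-78)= (0 9 4 8)(2 5 11 7)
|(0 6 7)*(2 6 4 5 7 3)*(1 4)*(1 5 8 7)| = |(0 5 1 4 8 7)(2 6 3)| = 6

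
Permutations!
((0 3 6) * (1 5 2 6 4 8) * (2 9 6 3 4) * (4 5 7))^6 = ((0 5 9 6)(1 7 4 8)(2 3))^6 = (0 9)(1 4)(5 6)(7 8)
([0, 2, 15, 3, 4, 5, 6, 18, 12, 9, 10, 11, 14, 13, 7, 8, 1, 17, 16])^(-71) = [0, 2, 15, 3, 4, 5, 6, 18, 12, 9, 10, 11, 14, 13, 7, 8, 1, 17, 16]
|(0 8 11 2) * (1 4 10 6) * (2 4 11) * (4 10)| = 12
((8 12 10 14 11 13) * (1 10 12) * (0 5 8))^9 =(0 5 8 1 10 14 11 13)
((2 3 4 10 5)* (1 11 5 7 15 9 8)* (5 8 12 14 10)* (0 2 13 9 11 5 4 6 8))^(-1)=(0 11 15 7 10 14 12 9 13 5 1 8 6 3 2)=((0 2 3 6 8 1 5 13 9 12 14 10 7 15 11))^(-1)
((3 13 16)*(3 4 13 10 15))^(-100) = (3 15 10)(4 16 13)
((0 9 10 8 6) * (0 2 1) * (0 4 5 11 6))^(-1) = (0 8 10 9)(1 2 6 11 5 4)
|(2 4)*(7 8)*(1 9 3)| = 6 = |(1 9 3)(2 4)(7 8)|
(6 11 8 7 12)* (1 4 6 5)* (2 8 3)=(1 4 6 11 3 2 8 7 12 5)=[0, 4, 8, 2, 6, 1, 11, 12, 7, 9, 10, 3, 5]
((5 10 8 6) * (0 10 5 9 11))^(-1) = ((0 10 8 6 9 11))^(-1) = (0 11 9 6 8 10)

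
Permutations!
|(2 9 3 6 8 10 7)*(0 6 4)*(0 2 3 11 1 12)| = |(0 6 8 10 7 3 4 2 9 11 1 12)| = 12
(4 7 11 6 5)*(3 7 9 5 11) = (3 7)(4 9 5)(6 11) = [0, 1, 2, 7, 9, 4, 11, 3, 8, 5, 10, 6]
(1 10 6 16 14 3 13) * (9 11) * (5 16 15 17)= (1 10 6 15 17 5 16 14 3 13)(9 11)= [0, 10, 2, 13, 4, 16, 15, 7, 8, 11, 6, 9, 12, 1, 3, 17, 14, 5]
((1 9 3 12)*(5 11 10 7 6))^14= ((1 9 3 12)(5 11 10 7 6))^14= (1 3)(5 6 7 10 11)(9 12)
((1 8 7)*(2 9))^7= (1 8 7)(2 9)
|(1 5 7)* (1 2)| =|(1 5 7 2)| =4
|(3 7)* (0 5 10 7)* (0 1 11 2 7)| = |(0 5 10)(1 11 2 7 3)| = 15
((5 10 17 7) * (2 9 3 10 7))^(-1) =((2 9 3 10 17)(5 7))^(-1) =(2 17 10 3 9)(5 7)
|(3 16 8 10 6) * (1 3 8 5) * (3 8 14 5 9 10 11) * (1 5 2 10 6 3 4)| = 28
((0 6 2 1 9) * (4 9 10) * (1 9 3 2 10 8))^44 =((0 6 10 4 3 2 9)(1 8))^44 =(0 10 3 9 6 4 2)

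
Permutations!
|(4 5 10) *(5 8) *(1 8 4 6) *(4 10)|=6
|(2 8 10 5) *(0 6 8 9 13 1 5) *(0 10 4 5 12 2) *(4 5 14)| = |(0 6 8 5)(1 12 2 9 13)(4 14)| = 20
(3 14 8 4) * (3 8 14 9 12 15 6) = [0, 1, 2, 9, 8, 5, 3, 7, 4, 12, 10, 11, 15, 13, 14, 6] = (3 9 12 15 6)(4 8)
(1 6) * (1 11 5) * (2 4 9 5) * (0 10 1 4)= (0 10 1 6 11 2)(4 9 5)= [10, 6, 0, 3, 9, 4, 11, 7, 8, 5, 1, 2]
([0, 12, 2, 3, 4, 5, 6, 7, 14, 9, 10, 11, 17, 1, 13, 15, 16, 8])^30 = [0, 1, 2, 3, 4, 5, 6, 7, 8, 9, 10, 11, 12, 13, 14, 15, 16, 17]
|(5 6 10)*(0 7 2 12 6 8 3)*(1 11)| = 18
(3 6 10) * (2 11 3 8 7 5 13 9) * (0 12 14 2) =(0 12 14 2 11 3 6 10 8 7 5 13 9) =[12, 1, 11, 6, 4, 13, 10, 5, 7, 0, 8, 3, 14, 9, 2]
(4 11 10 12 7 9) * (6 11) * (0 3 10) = (0 3 10 12 7 9 4 6 11) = [3, 1, 2, 10, 6, 5, 11, 9, 8, 4, 12, 0, 7]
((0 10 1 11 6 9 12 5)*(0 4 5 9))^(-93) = ((0 10 1 11 6)(4 5)(9 12))^(-93) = (0 1 6 10 11)(4 5)(9 12)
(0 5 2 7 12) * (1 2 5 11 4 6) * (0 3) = [11, 2, 7, 0, 6, 5, 1, 12, 8, 9, 10, 4, 3] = (0 11 4 6 1 2 7 12 3)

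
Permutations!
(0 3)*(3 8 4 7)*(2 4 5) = (0 8 5 2 4 7 3) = [8, 1, 4, 0, 7, 2, 6, 3, 5]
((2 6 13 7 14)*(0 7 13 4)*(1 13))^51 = (0 2)(1 13)(4 14)(6 7) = ((0 7 14 2 6 4)(1 13))^51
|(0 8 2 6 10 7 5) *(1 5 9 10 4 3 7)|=11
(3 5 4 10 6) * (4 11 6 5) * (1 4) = (1 4 10 5 11 6 3) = [0, 4, 2, 1, 10, 11, 3, 7, 8, 9, 5, 6]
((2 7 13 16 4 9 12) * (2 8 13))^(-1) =(2 7)(4 16 13 8 12 9)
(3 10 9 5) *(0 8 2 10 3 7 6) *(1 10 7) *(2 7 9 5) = (0 8 7 6)(1 10 5)(2 9) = [8, 10, 9, 3, 4, 1, 0, 6, 7, 2, 5]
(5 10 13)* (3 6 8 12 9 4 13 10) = [0, 1, 2, 6, 13, 3, 8, 7, 12, 4, 10, 11, 9, 5] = (3 6 8 12 9 4 13 5)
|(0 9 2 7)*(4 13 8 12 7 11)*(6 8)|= 10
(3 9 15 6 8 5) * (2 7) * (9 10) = [0, 1, 7, 10, 4, 3, 8, 2, 5, 15, 9, 11, 12, 13, 14, 6] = (2 7)(3 10 9 15 6 8 5)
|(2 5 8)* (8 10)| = 4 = |(2 5 10 8)|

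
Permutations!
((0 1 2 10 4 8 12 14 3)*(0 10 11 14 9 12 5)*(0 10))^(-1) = (0 3 14 11 2 1)(4 10 5 8)(9 12)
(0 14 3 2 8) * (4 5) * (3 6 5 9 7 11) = (0 14 6 5 4 9 7 11 3 2 8) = [14, 1, 8, 2, 9, 4, 5, 11, 0, 7, 10, 3, 12, 13, 6]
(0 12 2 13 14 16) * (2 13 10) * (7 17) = (0 12 13 14 16)(2 10)(7 17) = [12, 1, 10, 3, 4, 5, 6, 17, 8, 9, 2, 11, 13, 14, 16, 15, 0, 7]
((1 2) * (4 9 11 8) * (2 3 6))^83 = ((1 3 6 2)(4 9 11 8))^83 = (1 2 6 3)(4 8 11 9)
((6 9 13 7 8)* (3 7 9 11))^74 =((3 7 8 6 11)(9 13))^74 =(13)(3 11 6 8 7)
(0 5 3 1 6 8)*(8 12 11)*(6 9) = (0 5 3 1 9 6 12 11 8) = [5, 9, 2, 1, 4, 3, 12, 7, 0, 6, 10, 8, 11]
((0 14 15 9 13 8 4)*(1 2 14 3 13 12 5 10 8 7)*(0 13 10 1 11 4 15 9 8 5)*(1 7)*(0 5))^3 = (1 9 7 13 14 5 4 2 12 11)(8 15)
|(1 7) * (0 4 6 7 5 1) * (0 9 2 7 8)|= 12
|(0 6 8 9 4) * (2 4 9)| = 5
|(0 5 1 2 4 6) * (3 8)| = 6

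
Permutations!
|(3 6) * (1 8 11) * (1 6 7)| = 6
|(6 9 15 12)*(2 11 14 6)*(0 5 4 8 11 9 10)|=|(0 5 4 8 11 14 6 10)(2 9 15 12)|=8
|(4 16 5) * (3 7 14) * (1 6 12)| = 3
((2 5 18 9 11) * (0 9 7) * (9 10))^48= (18)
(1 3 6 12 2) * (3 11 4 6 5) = [0, 11, 1, 5, 6, 3, 12, 7, 8, 9, 10, 4, 2] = (1 11 4 6 12 2)(3 5)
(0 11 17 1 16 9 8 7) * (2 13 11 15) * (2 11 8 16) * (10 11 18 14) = (0 15 18 14 10 11 17 1 2 13 8 7)(9 16) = [15, 2, 13, 3, 4, 5, 6, 0, 7, 16, 11, 17, 12, 8, 10, 18, 9, 1, 14]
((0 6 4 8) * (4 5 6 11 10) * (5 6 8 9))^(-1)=(0 8 5 9 4 10 11)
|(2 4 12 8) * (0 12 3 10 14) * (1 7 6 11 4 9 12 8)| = |(0 8 2 9 12 1 7 6 11 4 3 10 14)| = 13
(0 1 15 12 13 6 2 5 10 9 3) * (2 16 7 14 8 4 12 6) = (0 1 15 6 16 7 14 8 4 12 13 2 5 10 9 3) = [1, 15, 5, 0, 12, 10, 16, 14, 4, 3, 9, 11, 13, 2, 8, 6, 7]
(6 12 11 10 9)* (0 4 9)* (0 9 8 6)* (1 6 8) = (0 4 1 6 12 11 10 9) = [4, 6, 2, 3, 1, 5, 12, 7, 8, 0, 9, 10, 11]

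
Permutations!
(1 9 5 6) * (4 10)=[0, 9, 2, 3, 10, 6, 1, 7, 8, 5, 4]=(1 9 5 6)(4 10)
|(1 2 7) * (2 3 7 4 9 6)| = 12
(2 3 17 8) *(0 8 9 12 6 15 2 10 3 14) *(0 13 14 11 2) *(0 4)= [8, 1, 11, 17, 0, 5, 15, 7, 10, 12, 3, 2, 6, 14, 13, 4, 16, 9]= (0 8 10 3 17 9 12 6 15 4)(2 11)(13 14)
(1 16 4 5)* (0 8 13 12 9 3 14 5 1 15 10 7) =(0 8 13 12 9 3 14 5 15 10 7)(1 16 4) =[8, 16, 2, 14, 1, 15, 6, 0, 13, 3, 7, 11, 9, 12, 5, 10, 4]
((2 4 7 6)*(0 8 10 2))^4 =(0 4 8 7 10 6 2)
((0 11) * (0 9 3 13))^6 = (0 11 9 3 13)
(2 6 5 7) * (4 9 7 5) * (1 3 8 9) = (1 3 8 9 7 2 6 4) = [0, 3, 6, 8, 1, 5, 4, 2, 9, 7]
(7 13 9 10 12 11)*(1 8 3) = (1 8 3)(7 13 9 10 12 11) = [0, 8, 2, 1, 4, 5, 6, 13, 3, 10, 12, 7, 11, 9]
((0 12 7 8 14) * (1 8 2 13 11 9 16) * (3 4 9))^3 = (0 2 3 16 14 7 11 9 8 12 13 4 1)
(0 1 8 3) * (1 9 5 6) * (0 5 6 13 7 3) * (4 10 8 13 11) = (0 9 6 1 13 7 3 5 11 4 10 8) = [9, 13, 2, 5, 10, 11, 1, 3, 0, 6, 8, 4, 12, 7]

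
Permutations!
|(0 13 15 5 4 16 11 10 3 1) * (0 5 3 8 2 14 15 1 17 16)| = 45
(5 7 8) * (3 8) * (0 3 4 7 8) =(0 3)(4 7)(5 8) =[3, 1, 2, 0, 7, 8, 6, 4, 5]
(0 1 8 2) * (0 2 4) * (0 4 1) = (1 8) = [0, 8, 2, 3, 4, 5, 6, 7, 1]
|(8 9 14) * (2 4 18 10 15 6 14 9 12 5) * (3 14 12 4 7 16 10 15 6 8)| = 28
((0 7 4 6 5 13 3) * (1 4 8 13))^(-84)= (0 7 8 13 3)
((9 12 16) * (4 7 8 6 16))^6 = ((4 7 8 6 16 9 12))^6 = (4 12 9 16 6 8 7)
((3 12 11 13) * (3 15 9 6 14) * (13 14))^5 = ((3 12 11 14)(6 13 15 9))^5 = (3 12 11 14)(6 13 15 9)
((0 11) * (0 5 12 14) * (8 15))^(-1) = (0 14 12 5 11)(8 15) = ((0 11 5 12 14)(8 15))^(-1)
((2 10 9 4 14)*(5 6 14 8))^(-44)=((2 10 9 4 8 5 6 14))^(-44)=(2 8)(4 14)(5 10)(6 9)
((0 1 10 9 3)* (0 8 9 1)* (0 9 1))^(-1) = ((0 9 3 8 1 10))^(-1) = (0 10 1 8 3 9)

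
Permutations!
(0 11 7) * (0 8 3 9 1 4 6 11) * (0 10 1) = (0 10 1 4 6 11 7 8 3 9) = [10, 4, 2, 9, 6, 5, 11, 8, 3, 0, 1, 7]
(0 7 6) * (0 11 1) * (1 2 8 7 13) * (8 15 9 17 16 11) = (0 13 1)(2 15 9 17 16 11)(6 8 7) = [13, 0, 15, 3, 4, 5, 8, 6, 7, 17, 10, 2, 12, 1, 14, 9, 11, 16]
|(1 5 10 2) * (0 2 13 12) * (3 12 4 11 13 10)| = 6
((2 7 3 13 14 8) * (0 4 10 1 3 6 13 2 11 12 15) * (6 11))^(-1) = ((0 4 10 1 3 2 7 11 12 15)(6 13 14 8))^(-1) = (0 15 12 11 7 2 3 1 10 4)(6 8 14 13)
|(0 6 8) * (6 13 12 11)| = 6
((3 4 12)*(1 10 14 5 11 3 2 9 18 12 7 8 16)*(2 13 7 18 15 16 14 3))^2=(1 3 18 13 8 5 2 15)(4 12 7 14 11 9 16 10)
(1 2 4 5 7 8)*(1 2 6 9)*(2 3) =(1 6 9)(2 4 5 7 8 3) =[0, 6, 4, 2, 5, 7, 9, 8, 3, 1]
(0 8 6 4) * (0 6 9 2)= (0 8 9 2)(4 6)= [8, 1, 0, 3, 6, 5, 4, 7, 9, 2]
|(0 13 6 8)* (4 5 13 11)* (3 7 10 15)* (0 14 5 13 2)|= 36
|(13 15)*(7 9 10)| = 6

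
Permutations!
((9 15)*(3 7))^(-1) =((3 7)(9 15))^(-1) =(3 7)(9 15)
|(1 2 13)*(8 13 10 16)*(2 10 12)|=|(1 10 16 8 13)(2 12)|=10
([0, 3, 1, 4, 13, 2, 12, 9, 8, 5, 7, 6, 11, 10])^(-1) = [0, 2, 5, 1, 3, 9, 11, 10, 8, 7, 13, 12, 6, 4]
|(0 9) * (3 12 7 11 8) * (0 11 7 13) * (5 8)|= 8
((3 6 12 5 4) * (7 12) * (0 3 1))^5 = ((0 3 6 7 12 5 4 1))^5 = (0 5 6 1 12 3 4 7)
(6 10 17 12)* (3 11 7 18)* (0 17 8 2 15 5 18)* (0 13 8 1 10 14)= (0 17 12 6 14)(1 10)(2 15 5 18 3 11 7 13 8)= [17, 10, 15, 11, 4, 18, 14, 13, 2, 9, 1, 7, 6, 8, 0, 5, 16, 12, 3]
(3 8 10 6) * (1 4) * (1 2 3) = (1 4 2 3 8 10 6) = [0, 4, 3, 8, 2, 5, 1, 7, 10, 9, 6]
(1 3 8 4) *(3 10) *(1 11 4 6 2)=(1 10 3 8 6 2)(4 11)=[0, 10, 1, 8, 11, 5, 2, 7, 6, 9, 3, 4]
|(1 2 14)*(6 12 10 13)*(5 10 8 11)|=21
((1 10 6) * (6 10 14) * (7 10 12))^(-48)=(14)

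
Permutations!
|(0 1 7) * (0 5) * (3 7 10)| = |(0 1 10 3 7 5)| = 6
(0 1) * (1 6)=[6, 0, 2, 3, 4, 5, 1]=(0 6 1)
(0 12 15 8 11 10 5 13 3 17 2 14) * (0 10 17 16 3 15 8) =(0 12 8 11 17 2 14 10 5 13 15)(3 16) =[12, 1, 14, 16, 4, 13, 6, 7, 11, 9, 5, 17, 8, 15, 10, 0, 3, 2]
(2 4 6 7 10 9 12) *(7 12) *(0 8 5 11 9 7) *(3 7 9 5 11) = (0 8 11 5 3 7 10 9)(2 4 6 12) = [8, 1, 4, 7, 6, 3, 12, 10, 11, 0, 9, 5, 2]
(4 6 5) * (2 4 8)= [0, 1, 4, 3, 6, 8, 5, 7, 2]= (2 4 6 5 8)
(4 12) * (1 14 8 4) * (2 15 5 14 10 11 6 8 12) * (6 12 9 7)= (1 10 11 12)(2 15 5 14 9 7 6 8 4)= [0, 10, 15, 3, 2, 14, 8, 6, 4, 7, 11, 12, 1, 13, 9, 5]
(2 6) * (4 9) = (2 6)(4 9) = [0, 1, 6, 3, 9, 5, 2, 7, 8, 4]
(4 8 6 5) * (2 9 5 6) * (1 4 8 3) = (1 4 3)(2 9 5 8) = [0, 4, 9, 1, 3, 8, 6, 7, 2, 5]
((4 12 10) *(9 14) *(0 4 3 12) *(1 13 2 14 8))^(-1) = (0 4)(1 8 9 14 2 13)(3 10 12)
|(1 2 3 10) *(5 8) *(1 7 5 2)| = 6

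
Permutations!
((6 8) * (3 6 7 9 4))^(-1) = (3 4 9 7 8 6)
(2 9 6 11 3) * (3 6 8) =(2 9 8 3)(6 11) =[0, 1, 9, 2, 4, 5, 11, 7, 3, 8, 10, 6]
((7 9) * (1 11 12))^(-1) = (1 12 11)(7 9) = ((1 11 12)(7 9))^(-1)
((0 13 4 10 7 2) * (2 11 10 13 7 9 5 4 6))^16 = ((0 7 11 10 9 5 4 13 6 2))^16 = (0 4 11 6 9)(2 5 7 13 10)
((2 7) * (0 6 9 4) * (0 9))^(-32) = (9)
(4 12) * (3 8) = (3 8)(4 12) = [0, 1, 2, 8, 12, 5, 6, 7, 3, 9, 10, 11, 4]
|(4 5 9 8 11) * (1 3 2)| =15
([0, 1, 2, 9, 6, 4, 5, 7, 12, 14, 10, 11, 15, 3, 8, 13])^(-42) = [0, 1, 2, 3, 4, 5, 6, 7, 8, 9, 10, 11, 12, 13, 14, 15]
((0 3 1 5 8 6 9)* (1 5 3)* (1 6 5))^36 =(9)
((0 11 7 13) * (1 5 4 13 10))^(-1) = ((0 11 7 10 1 5 4 13))^(-1) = (0 13 4 5 1 10 7 11)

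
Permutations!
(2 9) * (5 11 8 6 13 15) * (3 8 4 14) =[0, 1, 9, 8, 14, 11, 13, 7, 6, 2, 10, 4, 12, 15, 3, 5] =(2 9)(3 8 6 13 15 5 11 4 14)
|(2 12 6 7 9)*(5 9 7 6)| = |(2 12 5 9)| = 4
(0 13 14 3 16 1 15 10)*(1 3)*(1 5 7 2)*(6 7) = (0 13 14 5 6 7 2 1 15 10)(3 16) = [13, 15, 1, 16, 4, 6, 7, 2, 8, 9, 0, 11, 12, 14, 5, 10, 3]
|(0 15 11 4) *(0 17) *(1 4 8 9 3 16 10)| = 11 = |(0 15 11 8 9 3 16 10 1 4 17)|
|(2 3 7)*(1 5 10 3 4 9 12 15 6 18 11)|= |(1 5 10 3 7 2 4 9 12 15 6 18 11)|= 13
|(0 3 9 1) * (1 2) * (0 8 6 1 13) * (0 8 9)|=|(0 3)(1 9 2 13 8 6)|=6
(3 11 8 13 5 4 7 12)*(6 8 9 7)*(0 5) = (0 5 4 6 8 13)(3 11 9 7 12) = [5, 1, 2, 11, 6, 4, 8, 12, 13, 7, 10, 9, 3, 0]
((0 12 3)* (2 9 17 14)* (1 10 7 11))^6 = ((0 12 3)(1 10 7 11)(2 9 17 14))^6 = (1 7)(2 17)(9 14)(10 11)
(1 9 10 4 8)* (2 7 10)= (1 9 2 7 10 4 8)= [0, 9, 7, 3, 8, 5, 6, 10, 1, 2, 4]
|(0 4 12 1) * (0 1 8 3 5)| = |(0 4 12 8 3 5)| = 6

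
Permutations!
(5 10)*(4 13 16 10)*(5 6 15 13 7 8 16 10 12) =(4 7 8 16 12 5)(6 15 13 10) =[0, 1, 2, 3, 7, 4, 15, 8, 16, 9, 6, 11, 5, 10, 14, 13, 12]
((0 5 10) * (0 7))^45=((0 5 10 7))^45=(0 5 10 7)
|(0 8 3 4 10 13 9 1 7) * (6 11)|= 18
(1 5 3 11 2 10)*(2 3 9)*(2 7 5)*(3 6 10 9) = [0, 2, 9, 11, 4, 3, 10, 5, 8, 7, 1, 6] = (1 2 9 7 5 3 11 6 10)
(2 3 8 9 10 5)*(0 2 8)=(0 2 3)(5 8 9 10)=[2, 1, 3, 0, 4, 8, 6, 7, 9, 10, 5]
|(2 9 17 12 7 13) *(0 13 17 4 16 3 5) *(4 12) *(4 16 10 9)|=|(0 13 2 4 10 9 12 7 17 16 3 5)|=12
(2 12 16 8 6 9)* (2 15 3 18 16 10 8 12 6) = (2 6 9 15 3 18 16 12 10 8) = [0, 1, 6, 18, 4, 5, 9, 7, 2, 15, 8, 11, 10, 13, 14, 3, 12, 17, 16]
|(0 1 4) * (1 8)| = 4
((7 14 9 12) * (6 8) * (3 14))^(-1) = ((3 14 9 12 7)(6 8))^(-1) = (3 7 12 9 14)(6 8)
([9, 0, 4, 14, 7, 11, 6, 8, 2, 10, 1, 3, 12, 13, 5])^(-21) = [1, 10, 8, 11, 2, 14, 6, 4, 7, 0, 9, 5, 12, 13, 3]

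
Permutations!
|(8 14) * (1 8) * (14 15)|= |(1 8 15 14)|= 4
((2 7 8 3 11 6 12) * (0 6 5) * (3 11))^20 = (0 7)(2 5)(6 8)(11 12)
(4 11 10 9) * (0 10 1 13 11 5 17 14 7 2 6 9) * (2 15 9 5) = [10, 13, 6, 3, 2, 17, 5, 15, 8, 4, 0, 1, 12, 11, 7, 9, 16, 14] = (0 10)(1 13 11)(2 6 5 17 14 7 15 9 4)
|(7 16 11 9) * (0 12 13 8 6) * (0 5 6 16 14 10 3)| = 22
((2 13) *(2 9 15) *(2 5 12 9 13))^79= (5 15 9 12)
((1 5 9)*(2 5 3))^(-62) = (1 5 3 9 2)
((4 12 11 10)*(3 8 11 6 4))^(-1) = ((3 8 11 10)(4 12 6))^(-1) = (3 10 11 8)(4 6 12)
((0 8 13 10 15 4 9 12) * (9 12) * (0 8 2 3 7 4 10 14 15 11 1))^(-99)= (0 12 10 3 13 1 4 15 2 8 11 7 14)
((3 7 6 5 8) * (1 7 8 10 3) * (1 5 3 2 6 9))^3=(2 8)(3 10)(5 6)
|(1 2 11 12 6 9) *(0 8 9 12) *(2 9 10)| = |(0 8 10 2 11)(1 9)(6 12)| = 10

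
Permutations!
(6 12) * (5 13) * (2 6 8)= (2 6 12 8)(5 13)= [0, 1, 6, 3, 4, 13, 12, 7, 2, 9, 10, 11, 8, 5]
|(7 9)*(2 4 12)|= 6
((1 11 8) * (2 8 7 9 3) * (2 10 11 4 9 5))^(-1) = ((1 4 9 3 10 11 7 5 2 8))^(-1) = (1 8 2 5 7 11 10 3 9 4)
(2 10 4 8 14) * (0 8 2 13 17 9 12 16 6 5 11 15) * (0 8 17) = (0 17 9 12 16 6 5 11 15 8 14 13)(2 10 4) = [17, 1, 10, 3, 2, 11, 5, 7, 14, 12, 4, 15, 16, 0, 13, 8, 6, 9]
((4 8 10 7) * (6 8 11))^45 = ((4 11 6 8 10 7))^45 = (4 8)(6 7)(10 11)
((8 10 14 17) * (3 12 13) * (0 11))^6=((0 11)(3 12 13)(8 10 14 17))^6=(8 14)(10 17)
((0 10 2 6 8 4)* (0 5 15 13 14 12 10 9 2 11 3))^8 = ((0 9 2 6 8 4 5 15 13 14 12 10 11 3))^8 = (0 13 2 12 8 11 5)(3 15 9 14 6 10 4)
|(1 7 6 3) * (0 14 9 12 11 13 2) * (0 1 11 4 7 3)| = 35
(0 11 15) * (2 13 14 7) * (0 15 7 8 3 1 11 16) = (0 16)(1 11 7 2 13 14 8 3) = [16, 11, 13, 1, 4, 5, 6, 2, 3, 9, 10, 7, 12, 14, 8, 15, 0]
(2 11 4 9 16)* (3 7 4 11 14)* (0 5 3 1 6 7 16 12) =[5, 6, 14, 16, 9, 3, 7, 4, 8, 12, 10, 11, 0, 13, 1, 15, 2] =(0 5 3 16 2 14 1 6 7 4 9 12)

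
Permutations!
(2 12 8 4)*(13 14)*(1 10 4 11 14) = (1 10 4 2 12 8 11 14 13) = [0, 10, 12, 3, 2, 5, 6, 7, 11, 9, 4, 14, 8, 1, 13]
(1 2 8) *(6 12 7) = (1 2 8)(6 12 7) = [0, 2, 8, 3, 4, 5, 12, 6, 1, 9, 10, 11, 7]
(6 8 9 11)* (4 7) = (4 7)(6 8 9 11) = [0, 1, 2, 3, 7, 5, 8, 4, 9, 11, 10, 6]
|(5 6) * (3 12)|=|(3 12)(5 6)|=2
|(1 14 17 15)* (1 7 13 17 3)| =|(1 14 3)(7 13 17 15)| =12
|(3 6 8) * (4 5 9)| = 3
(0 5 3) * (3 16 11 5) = (0 3)(5 16 11) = [3, 1, 2, 0, 4, 16, 6, 7, 8, 9, 10, 5, 12, 13, 14, 15, 11]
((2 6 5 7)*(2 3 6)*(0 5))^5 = ((0 5 7 3 6))^5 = (7)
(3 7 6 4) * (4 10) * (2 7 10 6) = (2 7)(3 10 4) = [0, 1, 7, 10, 3, 5, 6, 2, 8, 9, 4]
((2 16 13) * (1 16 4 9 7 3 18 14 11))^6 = ((1 16 13 2 4 9 7 3 18 14 11))^6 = (1 7 16 3 13 18 2 14 4 11 9)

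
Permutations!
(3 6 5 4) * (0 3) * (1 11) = (0 3 6 5 4)(1 11) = [3, 11, 2, 6, 0, 4, 5, 7, 8, 9, 10, 1]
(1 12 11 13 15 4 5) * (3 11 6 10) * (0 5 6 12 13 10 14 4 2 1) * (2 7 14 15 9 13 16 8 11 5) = (0 2 1 16 8 11 10 3 5)(4 6 15 7 14)(9 13) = [2, 16, 1, 5, 6, 0, 15, 14, 11, 13, 3, 10, 12, 9, 4, 7, 8]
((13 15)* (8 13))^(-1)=(8 15 13)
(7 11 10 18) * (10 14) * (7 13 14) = (7 11)(10 18 13 14) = [0, 1, 2, 3, 4, 5, 6, 11, 8, 9, 18, 7, 12, 14, 10, 15, 16, 17, 13]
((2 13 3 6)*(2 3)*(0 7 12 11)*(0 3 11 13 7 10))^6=((0 10)(2 7 12 13)(3 6 11))^6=(2 12)(7 13)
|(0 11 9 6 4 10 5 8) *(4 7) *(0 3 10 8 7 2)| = |(0 11 9 6 2)(3 10 5 7 4 8)| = 30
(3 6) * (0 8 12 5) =(0 8 12 5)(3 6) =[8, 1, 2, 6, 4, 0, 3, 7, 12, 9, 10, 11, 5]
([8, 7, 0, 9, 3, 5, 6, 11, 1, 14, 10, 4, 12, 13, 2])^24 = [11, 3, 7, 0, 2, 5, 6, 9, 4, 8, 10, 14, 12, 13, 1]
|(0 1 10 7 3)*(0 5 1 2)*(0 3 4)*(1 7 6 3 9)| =10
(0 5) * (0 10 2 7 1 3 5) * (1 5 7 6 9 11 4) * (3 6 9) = (1 6 3 7 5 10 2 9 11 4) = [0, 6, 9, 7, 1, 10, 3, 5, 8, 11, 2, 4]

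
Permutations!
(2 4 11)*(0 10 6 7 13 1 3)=(0 10 6 7 13 1 3)(2 4 11)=[10, 3, 4, 0, 11, 5, 7, 13, 8, 9, 6, 2, 12, 1]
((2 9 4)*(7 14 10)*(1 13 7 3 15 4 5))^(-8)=((1 13 7 14 10 3 15 4 2 9 5))^(-8)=(1 14 15 9 13 10 4 5 7 3 2)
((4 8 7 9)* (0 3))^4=((0 3)(4 8 7 9))^4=(9)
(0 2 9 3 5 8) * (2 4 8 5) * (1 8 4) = (0 1 8)(2 9 3) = [1, 8, 9, 2, 4, 5, 6, 7, 0, 3]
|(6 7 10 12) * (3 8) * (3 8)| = 4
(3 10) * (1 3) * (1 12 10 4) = [0, 3, 2, 4, 1, 5, 6, 7, 8, 9, 12, 11, 10] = (1 3 4)(10 12)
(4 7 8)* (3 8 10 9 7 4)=(3 8)(7 10 9)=[0, 1, 2, 8, 4, 5, 6, 10, 3, 7, 9]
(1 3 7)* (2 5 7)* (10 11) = (1 3 2 5 7)(10 11) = [0, 3, 5, 2, 4, 7, 6, 1, 8, 9, 11, 10]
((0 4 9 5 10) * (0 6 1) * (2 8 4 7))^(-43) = (0 10 4 7 6 9 2 1 5 8)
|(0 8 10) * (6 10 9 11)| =6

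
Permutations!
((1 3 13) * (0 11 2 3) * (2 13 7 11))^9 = (0 3 11 1 2 7 13)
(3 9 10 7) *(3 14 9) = (7 14 9 10) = [0, 1, 2, 3, 4, 5, 6, 14, 8, 10, 7, 11, 12, 13, 9]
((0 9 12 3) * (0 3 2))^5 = (0 9 12 2) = ((0 9 12 2))^5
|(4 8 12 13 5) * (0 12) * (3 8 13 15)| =|(0 12 15 3 8)(4 13 5)| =15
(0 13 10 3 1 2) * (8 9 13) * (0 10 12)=[8, 2, 10, 1, 4, 5, 6, 7, 9, 13, 3, 11, 0, 12]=(0 8 9 13 12)(1 2 10 3)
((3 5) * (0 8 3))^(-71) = (0 8 3 5)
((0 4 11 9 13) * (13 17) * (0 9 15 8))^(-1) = (0 8 15 11 4)(9 13 17)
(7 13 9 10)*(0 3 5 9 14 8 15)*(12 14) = [3, 1, 2, 5, 4, 9, 6, 13, 15, 10, 7, 11, 14, 12, 8, 0] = (0 3 5 9 10 7 13 12 14 8 15)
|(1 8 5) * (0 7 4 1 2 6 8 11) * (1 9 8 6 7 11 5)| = 14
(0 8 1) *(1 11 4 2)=[8, 0, 1, 3, 2, 5, 6, 7, 11, 9, 10, 4]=(0 8 11 4 2 1)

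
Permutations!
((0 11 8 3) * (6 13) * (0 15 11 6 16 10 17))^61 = (0 6 13 16 10 17)(3 15 11 8) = ((0 6 13 16 10 17)(3 15 11 8))^61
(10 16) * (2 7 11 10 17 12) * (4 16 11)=(2 7 4 16 17 12)(10 11)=[0, 1, 7, 3, 16, 5, 6, 4, 8, 9, 11, 10, 2, 13, 14, 15, 17, 12]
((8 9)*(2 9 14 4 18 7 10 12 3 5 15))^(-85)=(2 15 5 3 12 10 7 18 4 14 8 9)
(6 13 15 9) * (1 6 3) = (1 6 13 15 9 3) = [0, 6, 2, 1, 4, 5, 13, 7, 8, 3, 10, 11, 12, 15, 14, 9]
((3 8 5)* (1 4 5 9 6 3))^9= (3 8 9 6)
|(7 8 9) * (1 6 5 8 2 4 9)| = 4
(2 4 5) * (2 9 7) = (2 4 5 9 7) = [0, 1, 4, 3, 5, 9, 6, 2, 8, 7]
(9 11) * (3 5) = [0, 1, 2, 5, 4, 3, 6, 7, 8, 11, 10, 9] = (3 5)(9 11)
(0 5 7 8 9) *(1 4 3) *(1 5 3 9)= (0 3 5 7 8 1 4 9)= [3, 4, 2, 5, 9, 7, 6, 8, 1, 0]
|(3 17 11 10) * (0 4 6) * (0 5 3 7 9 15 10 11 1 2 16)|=36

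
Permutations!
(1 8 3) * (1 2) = (1 8 3 2) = [0, 8, 1, 2, 4, 5, 6, 7, 3]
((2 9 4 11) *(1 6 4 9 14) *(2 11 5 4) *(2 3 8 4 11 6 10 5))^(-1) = (1 14 2 4 8 3 6 11 5 10) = ((1 10 5 11 6 3 8 4 2 14))^(-1)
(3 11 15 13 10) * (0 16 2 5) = [16, 1, 5, 11, 4, 0, 6, 7, 8, 9, 3, 15, 12, 10, 14, 13, 2] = (0 16 2 5)(3 11 15 13 10)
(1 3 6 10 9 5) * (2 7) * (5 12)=[0, 3, 7, 6, 4, 1, 10, 2, 8, 12, 9, 11, 5]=(1 3 6 10 9 12 5)(2 7)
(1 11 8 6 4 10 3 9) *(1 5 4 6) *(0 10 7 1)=(0 10 3 9 5 4 7 1 11 8)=[10, 11, 2, 9, 7, 4, 6, 1, 0, 5, 3, 8]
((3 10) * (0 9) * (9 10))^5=(0 10 3 9)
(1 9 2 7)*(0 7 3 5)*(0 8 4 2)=(0 7 1 9)(2 3 5 8 4)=[7, 9, 3, 5, 2, 8, 6, 1, 4, 0]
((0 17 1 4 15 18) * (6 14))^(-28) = (0 1 15)(4 18 17)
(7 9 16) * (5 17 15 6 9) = (5 17 15 6 9 16 7) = [0, 1, 2, 3, 4, 17, 9, 5, 8, 16, 10, 11, 12, 13, 14, 6, 7, 15]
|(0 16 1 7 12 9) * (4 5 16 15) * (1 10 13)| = 11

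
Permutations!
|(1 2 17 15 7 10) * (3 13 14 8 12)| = 30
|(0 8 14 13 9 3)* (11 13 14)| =|(14)(0 8 11 13 9 3)| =6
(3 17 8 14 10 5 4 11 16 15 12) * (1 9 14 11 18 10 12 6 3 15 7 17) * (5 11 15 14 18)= (1 9 18 10 11 16 7 17 8 15 6 3)(4 5)(12 14)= [0, 9, 2, 1, 5, 4, 3, 17, 15, 18, 11, 16, 14, 13, 12, 6, 7, 8, 10]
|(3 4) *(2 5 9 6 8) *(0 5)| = 6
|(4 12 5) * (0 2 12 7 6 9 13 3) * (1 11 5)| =12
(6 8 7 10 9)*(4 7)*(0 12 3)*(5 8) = [12, 1, 2, 0, 7, 8, 5, 10, 4, 6, 9, 11, 3] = (0 12 3)(4 7 10 9 6 5 8)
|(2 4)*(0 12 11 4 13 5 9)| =8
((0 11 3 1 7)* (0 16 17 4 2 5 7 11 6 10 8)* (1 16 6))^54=(0 11 16 4 5 6 8 1 3 17 2 7 10)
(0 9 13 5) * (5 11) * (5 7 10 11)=(0 9 13 5)(7 10 11)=[9, 1, 2, 3, 4, 0, 6, 10, 8, 13, 11, 7, 12, 5]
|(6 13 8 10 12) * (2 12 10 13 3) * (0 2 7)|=|(0 2 12 6 3 7)(8 13)|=6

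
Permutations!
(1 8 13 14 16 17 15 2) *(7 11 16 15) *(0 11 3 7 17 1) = [11, 8, 0, 7, 4, 5, 6, 3, 13, 9, 10, 16, 12, 14, 15, 2, 1, 17] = (17)(0 11 16 1 8 13 14 15 2)(3 7)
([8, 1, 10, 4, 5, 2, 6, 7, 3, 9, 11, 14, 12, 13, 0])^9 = (14)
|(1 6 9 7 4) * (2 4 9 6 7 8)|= 6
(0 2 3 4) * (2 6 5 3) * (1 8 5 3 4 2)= (0 6 3 2 1 8 5 4)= [6, 8, 1, 2, 0, 4, 3, 7, 5]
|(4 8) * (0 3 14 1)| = |(0 3 14 1)(4 8)| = 4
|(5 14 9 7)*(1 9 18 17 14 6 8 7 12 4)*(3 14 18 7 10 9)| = 22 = |(1 3 14 7 5 6 8 10 9 12 4)(17 18)|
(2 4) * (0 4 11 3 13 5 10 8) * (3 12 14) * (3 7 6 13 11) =(0 4 2 3 11 12 14 7 6 13 5 10 8) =[4, 1, 3, 11, 2, 10, 13, 6, 0, 9, 8, 12, 14, 5, 7]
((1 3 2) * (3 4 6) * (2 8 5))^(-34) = ((1 4 6 3 8 5 2))^(-34) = (1 4 6 3 8 5 2)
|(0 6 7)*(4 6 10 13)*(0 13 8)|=12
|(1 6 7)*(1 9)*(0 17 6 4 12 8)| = |(0 17 6 7 9 1 4 12 8)| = 9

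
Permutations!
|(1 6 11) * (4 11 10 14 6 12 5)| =15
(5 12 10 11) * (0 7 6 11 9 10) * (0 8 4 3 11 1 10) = (0 7 6 1 10 9)(3 11 5 12 8 4) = [7, 10, 2, 11, 3, 12, 1, 6, 4, 0, 9, 5, 8]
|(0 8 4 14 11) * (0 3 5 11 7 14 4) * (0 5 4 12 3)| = 12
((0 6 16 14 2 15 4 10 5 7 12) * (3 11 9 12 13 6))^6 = (0 3 11 9 12)(2 13 4 16 5)(6 10 14 7 15)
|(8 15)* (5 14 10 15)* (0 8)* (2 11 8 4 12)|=|(0 4 12 2 11 8 5 14 10 15)|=10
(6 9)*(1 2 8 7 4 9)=[0, 2, 8, 3, 9, 5, 1, 4, 7, 6]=(1 2 8 7 4 9 6)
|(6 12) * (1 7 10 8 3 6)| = |(1 7 10 8 3 6 12)| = 7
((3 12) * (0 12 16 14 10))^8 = ((0 12 3 16 14 10))^8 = (0 3 14)(10 12 16)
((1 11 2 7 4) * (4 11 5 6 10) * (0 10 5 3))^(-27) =(11)(0 1 10 3 4)(5 6)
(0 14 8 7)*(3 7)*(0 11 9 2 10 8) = (0 14)(2 10 8 3 7 11 9) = [14, 1, 10, 7, 4, 5, 6, 11, 3, 2, 8, 9, 12, 13, 0]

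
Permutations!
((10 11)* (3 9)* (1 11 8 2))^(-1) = (1 2 8 10 11)(3 9)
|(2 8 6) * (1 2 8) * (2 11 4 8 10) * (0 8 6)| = 6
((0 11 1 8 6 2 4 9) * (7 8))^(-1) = (0 9 4 2 6 8 7 1 11) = ((0 11 1 7 8 6 2 4 9))^(-1)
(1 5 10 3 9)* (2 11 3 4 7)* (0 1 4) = [1, 5, 11, 9, 7, 10, 6, 2, 8, 4, 0, 3] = (0 1 5 10)(2 11 3 9 4 7)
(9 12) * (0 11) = [11, 1, 2, 3, 4, 5, 6, 7, 8, 12, 10, 0, 9] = (0 11)(9 12)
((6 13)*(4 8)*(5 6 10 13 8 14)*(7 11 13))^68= (4 6 14 8 5)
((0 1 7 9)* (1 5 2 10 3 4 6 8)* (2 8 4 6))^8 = ((0 5 8 1 7 9)(2 10 3 6 4))^8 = (0 8 7)(1 9 5)(2 6 10 4 3)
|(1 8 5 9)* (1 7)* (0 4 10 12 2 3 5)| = 11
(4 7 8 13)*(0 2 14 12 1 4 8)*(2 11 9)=(0 11 9 2 14 12 1 4 7)(8 13)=[11, 4, 14, 3, 7, 5, 6, 0, 13, 2, 10, 9, 1, 8, 12]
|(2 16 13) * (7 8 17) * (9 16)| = |(2 9 16 13)(7 8 17)| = 12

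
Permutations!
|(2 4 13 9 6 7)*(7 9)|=|(2 4 13 7)(6 9)|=4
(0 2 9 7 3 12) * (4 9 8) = (0 2 8 4 9 7 3 12) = [2, 1, 8, 12, 9, 5, 6, 3, 4, 7, 10, 11, 0]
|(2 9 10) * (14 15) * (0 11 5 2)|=6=|(0 11 5 2 9 10)(14 15)|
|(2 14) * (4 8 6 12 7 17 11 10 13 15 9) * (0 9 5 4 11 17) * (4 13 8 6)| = |(17)(0 9 11 10 8 4 6 12 7)(2 14)(5 13 15)| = 18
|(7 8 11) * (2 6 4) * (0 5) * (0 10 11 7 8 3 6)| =|(0 5 10 11 8 7 3 6 4 2)| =10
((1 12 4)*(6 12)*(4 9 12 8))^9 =((1 6 8 4)(9 12))^9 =(1 6 8 4)(9 12)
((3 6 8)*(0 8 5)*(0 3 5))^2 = (0 5 6 8 3)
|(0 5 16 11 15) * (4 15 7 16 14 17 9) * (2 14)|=|(0 5 2 14 17 9 4 15)(7 16 11)|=24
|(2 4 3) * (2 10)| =4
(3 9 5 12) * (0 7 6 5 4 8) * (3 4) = [7, 1, 2, 9, 8, 12, 5, 6, 0, 3, 10, 11, 4] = (0 7 6 5 12 4 8)(3 9)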